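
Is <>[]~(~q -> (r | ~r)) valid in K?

Tableau for the negation ~<>[]~(~q -> (r | ~r)):
1. ~<>[]~(~q -> (r | ~r)), w0
The negation has an open branch (countermodel exists).

Invalid (countermodel exists)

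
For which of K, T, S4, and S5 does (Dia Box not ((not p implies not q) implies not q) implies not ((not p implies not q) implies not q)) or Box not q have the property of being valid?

S5-tableau for the negation not ((Dia Box not ((not p implies not q) implies not q) implies not ((not p implies not q) implies not q)) or Box not q):
1. not ((Dia Box not ((not p implies not q) implies not q) implies not ((not p implies not q) implies not q)) or Box not q), w0
2. not (Dia Box not ((not p implies not q) implies not q) implies not ((not p implies not q) implies not q)), w0   [neg-or-rule on 1]
3. not Box not q, w0   [neg-or-rule on 1]
4. Dia Box not ((not p implies not q) implies not q), w0   [neg-implies-rule on 2]
5. (not p implies not q) implies not q, w0   [neg-implies-rule on 2]
6. not (not p implies not q), w0   [implies-rule on 5 (branches; this branch)]
7. not p, w0   [neg-implies-rule on 6]
8. q, w0   [neg-implies-rule on 6]
9. q, w1   [neg-Box-rule on 3: fresh world w1, w0Rw1]
10. Box not ((not p implies not q) implies not q), w2   [Dia-rule on 4: fresh world w2, w0Rw2]
11. not ((not p implies not q) implies not q), w0   [Box-rule on 10 via w2Rw0]
12. not p implies not q, w0   [neg-implies-rule on 11]
13. not ((not p implies not q) implies not q), w1   [Box-rule on 10 via w2Rw1]
14. not p implies not q, w1   [neg-implies-rule on 13]
15. not ((not p implies not q) implies not q), w2   [Box-rule on 10 via w2Rw2]
16. not p implies not q, w2   [neg-implies-rule on 15]
17. q, w2   [neg-implies-rule on 15]
18. not q, w0   [implies-rule on 12 (branches; this branch)]
Accessibility: w0Rw0, w0Rw1, w0Rw2, w1Rw0, w1Rw1, w1Rw2, w2Rw0, w2Rw1, w2Rw2
Branch closes: q and not q both at w0.
Every branch closes (one shown): valid in S5.
S4-tableau for the negation not ((Dia Box not ((not p implies not q) implies not q) implies not ((not p implies not q) implies not q)) or Box not q):
1. not ((Dia Box not ((not p implies not q) implies not q) implies not ((not p implies not q) implies not q)) or Box not q), w0
2. not (Dia Box not ((not p implies not q) implies not q) implies not ((not p implies not q) implies not q)), w0   [neg-or-rule on 1]
3. not Box not q, w0   [neg-or-rule on 1]
4. Dia Box not ((not p implies not q) implies not q), w0   [neg-implies-rule on 2]
5. (not p implies not q) implies not q, w0   [neg-implies-rule on 2]
6. not q, w0   [implies-rule on 5 (branches; this branch)]
7. q, w1   [neg-Box-rule on 3: fresh world w1, w0Rw1]
8. Box not ((not p implies not q) implies not q), w2   [Dia-rule on 4: fresh world w2, w0Rw2]
9. not ((not p implies not q) implies not q), w2   [Box-rule on 8 via w2Rw2]
10. not p implies not q, w2   [neg-implies-rule on 9]
11. q, w2   [neg-implies-rule on 9]
12. p, w2   [implies-rule on 10 (branches; this branch)]
Accessibility: w0Rw0, w0Rw1, w0Rw2, w1Rw1, w2Rw2
Complete open branch: countermodel on an S4-frame, so not valid in S4, nor in K, T (the same frame is also a K-frame and a T-frame).

S5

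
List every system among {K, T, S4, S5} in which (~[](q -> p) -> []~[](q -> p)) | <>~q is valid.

S5-tableau for the negation ~((~[](q -> p) -> []~[](q -> p)) | <>~q):
1. ~((~[](q -> p) -> []~[](q -> p)) | <>~q), 0
2. ~(~[](q -> p) -> []~[](q -> p)), 0
3. ~<>~q, 0
4. ~[](q -> p), 0
5. ~[]~[](q -> p), 0
6. q, 0
7. ~(q -> p), 1
8. q, 1
9. ~p, 1
10. [](q -> p), 2
11. q, 2
12. q -> p, 0
13. q -> p, 1
14. q -> p, 2
15. p, 0
16. p, 1
Accessibility: 0R0, 0R1, 0R2, 1R0, 1R1, 1R2, 2R0, 2R1, 2R2
Branch closes: p and ~p both at 1.
Every branch closes (one shown): valid in S5.
S4-tableau for the negation ~((~[](q -> p) -> []~[](q -> p)) | <>~q):
1. ~((~[](q -> p) -> []~[](q -> p)) | <>~q), 0
2. ~(~[](q -> p) -> []~[](q -> p)), 0
3. ~<>~q, 0
4. ~[](q -> p), 0
5. ~[]~[](q -> p), 0
6. q, 0
7. ~(q -> p), 1
8. q, 1
9. ~p, 1
10. [](q -> p), 2
11. q, 2
12. q -> p, 2
13. p, 2
Accessibility: 0R0, 0R1, 0R2, 1R1, 2R2
Complete open branch: countermodel on an S4-frame, so not valid in S4, nor in K, T (the same frame is also a K-frame and a T-frame).

S5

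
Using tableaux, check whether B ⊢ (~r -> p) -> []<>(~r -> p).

Tableau for the negation ~((~r -> p) -> []<>(~r -> p)):
1. ~((~r -> p) -> []<>(~r -> p)), 0
2. ~r -> p, 0
3. ~[]<>(~r -> p), 0
4. p, 0
5. ~<>(~r -> p), 1
6. ~(~r -> p), 0
7. ~r, 0
8. ~p, 0
Accessibility: 0R0, 0R1, 1R0, 1R1
Branch closes: p and ~p both at 0.
All branches of the negation close; one closing branch shown above.

Valid in B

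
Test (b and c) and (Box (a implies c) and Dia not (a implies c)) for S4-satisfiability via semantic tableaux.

1. (b and c) and (Box (a implies c) and Dia not (a implies c)), 0
2. b and c, 0
3. Box (a implies c) and Dia not (a implies c), 0
4. b, 0
5. c, 0
6. Box (a implies c), 0
7. Dia not (a implies c), 0
8. a implies c, 0
9. not (a implies c), 1
10. a, 1
11. not c, 1
12. a implies c, 1
13. c, 1
Accessibility: 0R0, 0R1, 1R1
Branch closes: c and not c both at 1.
(One branch shown.) All branches close.

Unsatisfiable (every branch closes)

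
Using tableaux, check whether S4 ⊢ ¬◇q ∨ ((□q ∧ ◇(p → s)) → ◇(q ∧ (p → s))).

Tableau for the negation ¬(¬◇q ∨ ((□q ∧ ◇(p → s)) → ◇(q ∧ (p → s)))):
1. ¬(¬◇q ∨ ((□q ∧ ◇(p → s)) → ◇(q ∧ (p → s)))), u
2. ◇q, u   [¬∨-rule on 1]
3. ¬((□q ∧ ◇(p → s)) → ◇(q ∧ (p → s))), u   [¬∨-rule on 1]
4. □q ∧ ◇(p → s), u   [¬→-rule on 3]
5. ¬◇(q ∧ (p → s)), u   [¬→-rule on 3]
6. □q, u   [∧-rule on 4]
7. ◇(p → s), u   [∧-rule on 4]
8. ¬(q ∧ (p → s)), u   [¬◇-rule on 5 via uRu]
9. q, u   [□-rule on 6 via uRu]
10. ¬(p → s), u   [¬∧-rule on 8 (branches; this branch)]
11. p, u   [¬→-rule on 10]
12. ¬s, u   [¬→-rule on 10]
13. q, v   [◇-rule on 2: fresh world v, uRv]
14. ¬(q ∧ (p → s)), v   [¬◇-rule on 5 via uRv]
15. ¬(p → s), v   [¬∧-rule on 14 (branches; this branch)]
16. p, v   [¬→-rule on 15]
17. ¬s, v   [¬→-rule on 15]
18. p → s, w   [◇-rule on 7: fresh world w, uRw]
19. ¬(q ∧ (p → s)), w   [¬◇-rule on 5 via uRw]
20. q, w   [□-rule on 6 via uRw]
21. s, w   [→-rule on 18 (branches; this branch)]
22. ¬(p → s), w   [¬∧-rule on 19 (branches; this branch)]
23. p, w   [¬→-rule on 22]
24. ¬s, w   [¬→-rule on 22]
Accessibility: uRu, uRv, uRw, vRv, wRw
Branch closes: s and ¬s both at w.
All branches of the negation close; one closing branch shown above.

Valid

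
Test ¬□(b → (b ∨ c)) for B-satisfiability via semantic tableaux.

1. ¬□(b → (b ∨ c)), w0
2. ¬(b → (b ∨ c)), w1
3. b, w1
4. ¬(b ∨ c), w1
5. ¬b, w1
6. ¬c, w1
Accessibility: w0Rw0, w0Rw1, w1Rw0, w1Rw1
Branch closes: b and ¬b both at w1.
All branches of the tableau close; one closing branch shown above.

Unsatisfiable (every branch closes)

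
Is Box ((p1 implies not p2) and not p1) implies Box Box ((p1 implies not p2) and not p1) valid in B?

Invalid (countermodel exists)

Tableau for the negation not (Box ((p1 implies not p2) and not p1) implies Box Box ((p1 implies not p2) and not p1)):
1. not (Box ((p1 implies not p2) and not p1) implies Box Box ((p1 implies not p2) and not p1)), u
2. Box ((p1 implies not p2) and not p1), u   [neg-implies-rule on 1]
3. not Box Box ((p1 implies not p2) and not p1), u   [neg-implies-rule on 1]
4. (p1 implies not p2) and not p1, u   [Box-rule on 2 via uRu]
5. p1 implies not p2, u   [and-rule on 4]
6. not p1, u   [and-rule on 4]
7. not p2, u   [implies-rule on 5 (branches; this branch)]
8. not Box ((p1 implies not p2) and not p1), v   [neg-Box-rule on 3: fresh world v, uRv]
9. (p1 implies not p2) and not p1, v   [Box-rule on 2 via uRv]
10. p1 implies not p2, v   [and-rule on 9]
11. not p1, v   [and-rule on 9]
12. not p2, v   [implies-rule on 10 (branches; this branch)]
13. not ((p1 implies not p2) and not p1), w   [neg-Box-rule on 8: fresh world w, vRw]
14. p1, w   [neg-and-rule on 13 (branches; this branch)]
Accessibility: uRu, uRv, vRu, vRv, vRw, wRv, wRw
The negation has an open branch (countermodel exists).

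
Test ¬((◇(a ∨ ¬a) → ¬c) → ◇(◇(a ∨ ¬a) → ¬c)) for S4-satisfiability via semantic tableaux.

Unsatisfiable

1. ¬((◇(a ∨ ¬a) → ¬c) → ◇(◇(a ∨ ¬a) → ¬c)), u
2. ◇(a ∨ ¬a) → ¬c, u
3. ¬◇(◇(a ∨ ¬a) → ¬c), u
4. ¬(◇(a ∨ ¬a) → ¬c), u
5. ◇(a ∨ ¬a), u
6. c, u
7. ¬◇(a ∨ ¬a), u
8. ¬(a ∨ ¬a), u
9. ¬a, u
10. a, u
Accessibility: uRu
Branch closes: a and ¬a both at u.
(One branch shown.) All branches close.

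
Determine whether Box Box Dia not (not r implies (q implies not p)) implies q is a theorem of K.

Tableau for the negation not (Box Box Dia not (not r implies (q implies not p)) implies q):
1. not (Box Box Dia not (not r implies (q implies not p)) implies q), w0
2. Box Box Dia not (not r implies (q implies not p)), w0
3. not q, w0
The negation has an open branch (countermodel exists).

Invalid (countermodel exists)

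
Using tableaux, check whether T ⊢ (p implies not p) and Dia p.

No, not valid

Tableau for the negation not ((p implies not p) and Dia p):
1. not ((p implies not p) and Dia p), w0
2. not Dia p, w0   [neg-and-rule on 1 (branches; this branch)]
3. not p, w0   [neg-Dia-rule on 2 via w0Rw0]
Accessibility: w0Rw0
The negation has an open branch (countermodel exists).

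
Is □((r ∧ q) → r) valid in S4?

Valid

Tableau for the negation ¬□((r ∧ q) → r):
1. ¬□((r ∧ q) → r), u
2. ¬((r ∧ q) → r), v
3. r ∧ q, v
4. ¬r, v
5. r, v
6. q, v
Accessibility: uRu, uRv, vRv
Branch closes: r and ¬r both at v.
Every branch of the negation's tableau closes; the branch above is one of them.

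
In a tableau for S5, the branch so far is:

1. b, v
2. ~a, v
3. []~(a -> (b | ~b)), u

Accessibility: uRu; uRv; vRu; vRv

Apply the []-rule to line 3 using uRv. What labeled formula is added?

~(a -> (b | ~b)), v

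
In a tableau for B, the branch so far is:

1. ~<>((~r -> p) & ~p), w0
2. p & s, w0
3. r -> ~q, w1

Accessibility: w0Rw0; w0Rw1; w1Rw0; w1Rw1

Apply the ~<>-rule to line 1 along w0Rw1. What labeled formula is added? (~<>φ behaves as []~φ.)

~<>φ behaves as []~φ: propagate the negated body to each accessible world.

~((~r -> p) & ~p), w1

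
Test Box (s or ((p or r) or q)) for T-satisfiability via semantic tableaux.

Yes, satisfiable

1. Box (s or ((p or r) or q)), 0
2. s or ((p or r) or q), 0   [Box-rule on 1 via 0R0]
3. (p or r) or q, 0   [or-rule on 2 (branches; this branch)]
4. q, 0   [or-rule on 3 (branches; this branch)]
Accessibility: 0R0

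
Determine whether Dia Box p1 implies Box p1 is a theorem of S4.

Tableau for the negation not (Dia Box p1 implies Box p1):
1. not (Dia Box p1 implies Box p1), 0
2. Dia Box p1, 0
3. not Box p1, 0
4. Box p1, 1
5. p1, 1
6. not p1, 2
Accessibility: 0R0, 0R1, 0R2, 1R1, 2R2
The negation has an open branch (countermodel exists).

Not valid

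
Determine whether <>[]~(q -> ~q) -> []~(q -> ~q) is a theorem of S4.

Tableau for the negation ~(<>[]~(q -> ~q) -> []~(q -> ~q)):
1. ~(<>[]~(q -> ~q) -> []~(q -> ~q)), w0
2. <>[]~(q -> ~q), w0
3. ~[]~(q -> ~q), w0
4. []~(q -> ~q), w1
5. ~(q -> ~q), w1
6. q, w1
7. q -> ~q, w2
8. ~q, w2
Accessibility: w0Rw0, w0Rw1, w0Rw2, w1Rw1, w2Rw2
The negation has an open branch (countermodel exists).

Invalid (countermodel exists)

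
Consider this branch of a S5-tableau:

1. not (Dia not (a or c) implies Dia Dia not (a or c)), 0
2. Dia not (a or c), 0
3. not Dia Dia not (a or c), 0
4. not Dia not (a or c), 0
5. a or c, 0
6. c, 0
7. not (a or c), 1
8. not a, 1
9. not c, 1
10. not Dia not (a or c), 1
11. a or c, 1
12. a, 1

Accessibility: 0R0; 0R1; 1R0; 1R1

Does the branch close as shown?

Both a and not a appear at 1.

Closed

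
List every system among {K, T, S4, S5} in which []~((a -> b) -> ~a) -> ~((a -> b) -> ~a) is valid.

T, S4, S5

K-tableau for the negation ~([]~((a -> b) -> ~a) -> ~((a -> b) -> ~a)):
1. ~([]~((a -> b) -> ~a) -> ~((a -> b) -> ~a)), w0
2. []~((a -> b) -> ~a), w0
3. (a -> b) -> ~a, w0
4. ~a, w0
Complete open branch: countermodel on a K-frame, so not valid in K.
T-tableau for the negation ~([]~((a -> b) -> ~a) -> ~((a -> b) -> ~a)):
1. ~([]~((a -> b) -> ~a) -> ~((a -> b) -> ~a)), w0
2. []~((a -> b) -> ~a), w0
3. (a -> b) -> ~a, w0
4. ~((a -> b) -> ~a), w0
5. a -> b, w0
6. a, w0
7. ~(a -> b), w0
8. ~b, w0
9. b, w0
Accessibility: w0Rw0
Branch closes: b and ~b both at w0.
Every branch closes (one shown): valid in T, hence also in S4, S5 (every theorem of T is a theorem of S4 and S5).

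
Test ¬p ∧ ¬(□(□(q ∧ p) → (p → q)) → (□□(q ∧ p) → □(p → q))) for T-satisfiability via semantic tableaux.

1. ¬p ∧ ¬(□(□(q ∧ p) → (p → q)) → (□□(q ∧ p) → □(p → q))), 0
2. ¬p, 0
3. ¬(□(□(q ∧ p) → (p → q)) → (□□(q ∧ p) → □(p → q))), 0
4. □(□(q ∧ p) → (p → q)), 0
5. ¬(□□(q ∧ p) → □(p → q)), 0
6. □□(q ∧ p), 0
7. ¬□(p → q), 0
8. □(q ∧ p) → (p → q), 0
9. □(q ∧ p), 0
10. q ∧ p, 0
11. q, 0
12. p, 0
Accessibility: 0R0
Branch closes: p and ¬p both at 0.
Every branch closes; the branch above is one of them.

Unsatisfiable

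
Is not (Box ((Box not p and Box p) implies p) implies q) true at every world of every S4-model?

Tableau for the negation Box ((Box not p and Box p) implies p) implies q:
1. Box ((Box not p and Box p) implies p) implies q, 0
2. q, 0
Accessibility: 0R0
The negation has an open branch (countermodel exists).

Invalid (countermodel exists)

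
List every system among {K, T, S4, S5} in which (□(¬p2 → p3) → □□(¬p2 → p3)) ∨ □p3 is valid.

T-tableau for the negation ¬((□(¬p2 → p3) → □□(¬p2 → p3)) ∨ □p3):
1. ¬((□(¬p2 → p3) → □□(¬p2 → p3)) ∨ □p3), 0
2. ¬(□(¬p2 → p3) → □□(¬p2 → p3)), 0
3. ¬□p3, 0
4. □(¬p2 → p3), 0
5. ¬□□(¬p2 → p3), 0
6. ¬p2 → p3, 0
7. p3, 0
8. ¬p3, 1
9. ¬p2 → p3, 1
10. p2, 1
11. ¬□(¬p2 → p3), 2
12. ¬p2 → p3, 2
13. p3, 2
14. ¬(¬p2 → p3), 3
15. ¬p2, 3
16. ¬p3, 3
Accessibility: 0R0, 0R1, 0R2, 1R1, 2R2, 2R3, 3R3
Complete open branch: countermodel on a T-frame, so not valid in T, nor in K (the same frame is also a K-frame).
S4-tableau for the negation ¬((□(¬p2 → p3) → □□(¬p2 → p3)) ∨ □p3):
1. ¬((□(¬p2 → p3) → □□(¬p2 → p3)) ∨ □p3), 0
2. ¬(□(¬p2 → p3) → □□(¬p2 → p3)), 0
3. ¬□p3, 0
4. □(¬p2 → p3), 0
5. ¬□□(¬p2 → p3), 0
6. ¬p2 → p3, 0
7. p3, 0
8. ¬p3, 1
9. ¬p2 → p3, 1
10. p2, 1
11. ¬□(¬p2 → p3), 2
12. ¬p2 → p3, 2
13. p3, 2
14. ¬(¬p2 → p3), 3
15. ¬p2, 3
16. ¬p3, 3
17. ¬p2 → p3, 3
18. p3, 3
Accessibility: 0R0, 0R1, 0R2, 0R3, 1R1, 2R2, 2R3, 3R3
Branch closes: p3 and ¬p3 both at 3.
Every branch closes (one shown): valid in S4, hence also in S5 (every theorem of S4 is a theorem of S5).

S4, S5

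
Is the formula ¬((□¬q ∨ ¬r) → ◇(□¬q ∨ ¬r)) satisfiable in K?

Satisfiable (open branch found)

1. ¬((□¬q ∨ ¬r) → ◇(□¬q ∨ ¬r)), u
2. □¬q ∨ ¬r, u   [¬→-rule on 1]
3. ¬◇(□¬q ∨ ¬r), u   [¬→-rule on 1]
4. ¬r, u   [∨-rule on 2 (branches; this branch)]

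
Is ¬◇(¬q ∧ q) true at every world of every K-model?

Tableau for the negation ◇(¬q ∧ q):
1. ◇(¬q ∧ q), w0
2. ¬q ∧ q, w1
3. ¬q, w1
4. q, w1
Accessibility: w0Rw1
Branch closes: q and ¬q both at w1.
Every branch of the negation's tableau closes; the branch above is one of them.

Valid in K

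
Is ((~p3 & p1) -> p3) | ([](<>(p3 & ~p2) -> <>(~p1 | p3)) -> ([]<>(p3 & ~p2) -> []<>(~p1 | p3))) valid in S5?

Tableau for the negation ~(((~p3 & p1) -> p3) | ([](<>(p3 & ~p2) -> <>(~p1 | p3)) -> ([]<>(p3 & ~p2) -> []<>(~p1 | p3)))):
1. ~(((~p3 & p1) -> p3) | ([](<>(p3 & ~p2) -> <>(~p1 | p3)) -> ([]<>(p3 & ~p2) -> []<>(~p1 | p3)))), 0
2. ~((~p3 & p1) -> p3), 0
3. ~([](<>(p3 & ~p2) -> <>(~p1 | p3)) -> ([]<>(p3 & ~p2) -> []<>(~p1 | p3))), 0
4. ~p3 & p1, 0
5. ~p3, 0
6. [](<>(p3 & ~p2) -> <>(~p1 | p3)), 0
7. ~([]<>(p3 & ~p2) -> []<>(~p1 | p3)), 0
8. p1, 0
9. []<>(p3 & ~p2), 0
10. ~[]<>(~p1 | p3), 0
11. <>(p3 & ~p2) -> <>(~p1 | p3), 0
12. <>(p3 & ~p2), 0
13. ~<>(p3 & ~p2), 0
14. ~(p3 & ~p2), 0
15. p2, 0
16. ~<>(~p1 | p3), 1
17. <>(p3 & ~p2) -> <>(~p1 | p3), 1
18. <>(p3 & ~p2), 1
19. ~(p3 & ~p2), 1
20. ~(~p1 | p3), 0
21. ~(~p1 | p3), 1
22. p1, 1
23. ~p3, 1
24. <>(~p1 | p3), 1
25. p2, 1
26. p3 & ~p2, 2
27. p3, 2
28. ~p2, 2
29. <>(p3 & ~p2) -> <>(~p1 | p3), 2
30. <>(p3 & ~p2), 2
31. ~(p3 & ~p2), 2
32. ~(~p1 | p3), 2
33. p1, 2
34. ~p3, 2
Accessibility: 0R0, 0R1, 0R2, 1R0, 1R1, 1R2, 2R0, 2R1, 2R2
Branch closes: p3 and ~p3 both at 2.
All branches of the negation close; one closing branch shown above.

Valid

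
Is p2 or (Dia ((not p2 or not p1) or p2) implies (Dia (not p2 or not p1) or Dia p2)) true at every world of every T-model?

Valid

Tableau for the negation not (p2 or (Dia ((not p2 or not p1) or p2) implies (Dia (not p2 or not p1) or Dia p2))):
1. not (p2 or (Dia ((not p2 or not p1) or p2) implies (Dia (not p2 or not p1) or Dia p2))), w0
2. not p2, w0
3. not (Dia ((not p2 or not p1) or p2) implies (Dia (not p2 or not p1) or Dia p2)), w0
4. Dia ((not p2 or not p1) or p2), w0
5. not (Dia (not p2 or not p1) or Dia p2), w0
6. not Dia (not p2 or not p1), w0
7. not Dia p2, w0
8. not (not p2 or not p1), w0
9. p2, w0
10. p1, w0
Accessibility: w0Rw0
Branch closes: p2 and not p2 both at w0.
All branches of the negation close; one closing branch shown above.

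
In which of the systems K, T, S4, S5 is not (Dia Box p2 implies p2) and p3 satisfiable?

S5-tableau for the formula:
1. not (Dia Box p2 implies p2) and p3, w0
2. not (Dia Box p2 implies p2), w0
3. p3, w0
4. Dia Box p2, w0
5. not p2, w0
6. Box p2, w1
7. p2, w0
Accessibility: w0Rw0, w0Rw1, w1Rw0, w1Rw1
Branch closes: p2 and not p2 both at w0.
Every branch closes (one shown): unsatisfiable in S5.
S4-tableau for the formula:
1. not (Dia Box p2 implies p2) and p3, w0
2. not (Dia Box p2 implies p2), w0
3. p3, w0
4. Dia Box p2, w0
5. not p2, w0
6. Box p2, w1
7. p2, w1
Accessibility: w0Rw0, w0Rw1, w1Rw1
Complete open branch: satisfiable in S4, hence also in K, T (this S4-model is also a K-model and a T-model).

K, T, S4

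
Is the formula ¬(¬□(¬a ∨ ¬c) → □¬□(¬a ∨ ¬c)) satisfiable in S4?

Satisfiable

1. ¬(¬□(¬a ∨ ¬c) → □¬□(¬a ∨ ¬c)), u
2. ¬□(¬a ∨ ¬c), u
3. ¬□¬□(¬a ∨ ¬c), u
4. ¬(¬a ∨ ¬c), v
5. a, v
6. c, v
7. □(¬a ∨ ¬c), w
8. ¬a ∨ ¬c, w
9. ¬c, w
Accessibility: uRu, uRv, uRw, vRv, wRw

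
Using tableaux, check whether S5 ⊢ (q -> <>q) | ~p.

Tableau for the negation ~((q -> <>q) | ~p):
1. ~((q -> <>q) | ~p), 0
2. ~(q -> <>q), 0
3. p, 0
4. q, 0
5. ~<>q, 0
6. ~q, 0
Accessibility: 0R0
Branch closes: q and ~q both at 0.
Every branch of the negation's tableau closes; the branch above is one of them.

Valid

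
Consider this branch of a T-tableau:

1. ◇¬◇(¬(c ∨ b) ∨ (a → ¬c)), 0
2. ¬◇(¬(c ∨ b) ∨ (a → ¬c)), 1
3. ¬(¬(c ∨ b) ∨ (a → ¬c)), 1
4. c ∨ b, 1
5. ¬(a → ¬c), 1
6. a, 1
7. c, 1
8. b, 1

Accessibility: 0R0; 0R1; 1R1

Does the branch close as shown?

No, open

No atom appears with both signs at the same world.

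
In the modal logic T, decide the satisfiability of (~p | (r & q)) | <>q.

Satisfiable

1. (~p | (r & q)) | <>q, w0
2. <>q, w0   [|-rule on 1 (branches; this branch)]
3. q, w1   [<>-rule on 2: fresh world w1, w0Rw1]
Accessibility: w0Rw0, w0Rw1, w1Rw1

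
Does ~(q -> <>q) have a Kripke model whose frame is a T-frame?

1. ~(q -> <>q), w0
2. q, w0
3. ~<>q, w0
4. ~q, w0
Accessibility: w0Rw0
Branch closes: q and ~q both at w0.
All branches of the tableau close; one closing branch shown above.

No, unsatisfiable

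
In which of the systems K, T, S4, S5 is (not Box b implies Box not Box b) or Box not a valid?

S5

S5-tableau for the negation not ((not Box b implies Box not Box b) or Box not a):
1. not ((not Box b implies Box not Box b) or Box not a), u
2. not (not Box b implies Box not Box b), u
3. not Box not a, u
4. not Box b, u
5. not Box not Box b, u
6. a, v
7. not b, w
8. Box b, x
9. b, u
10. b, v
11. b, w
Accessibility: uRu, uRv, uRw, uRx, vRu, vRv, vRw, vRx, wRu, wRv, wRw, wRx, xRu, xRv, xRw, xRx
Branch closes: b and not b both at w.
Every branch closes (one shown): valid in S5.
S4-tableau for the negation not ((not Box b implies Box not Box b) or Box not a):
1. not ((not Box b implies Box not Box b) or Box not a), u
2. not (not Box b implies Box not Box b), u
3. not Box not a, u
4. not Box b, u
5. not Box not Box b, u
6. a, v
7. not b, w
8. Box b, x
9. b, x
Accessibility: uRu, uRv, uRw, uRx, vRv, wRw, xRx
Complete open branch: countermodel on an S4-frame, so not valid in S4, nor in K, T (the same frame is also a K-frame and a T-frame).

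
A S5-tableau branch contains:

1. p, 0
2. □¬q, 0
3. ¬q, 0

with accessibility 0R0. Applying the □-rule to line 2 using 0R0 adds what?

¬q, 0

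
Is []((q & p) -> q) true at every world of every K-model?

Tableau for the negation ~[]((q & p) -> q):
1. ~[]((q & p) -> q), u
2. ~((q & p) -> q), v
3. q & p, v
4. ~q, v
5. q, v
6. p, v
Accessibility: uRv
Branch closes: q and ~q both at v.
All branches of the negation close; one closing branch shown above.

Valid in K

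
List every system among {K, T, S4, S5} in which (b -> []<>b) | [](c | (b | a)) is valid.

S4-tableau for the negation ~((b -> []<>b) | [](c | (b | a))):
1. ~((b -> []<>b) | [](c | (b | a))), 0
2. ~(b -> []<>b), 0   [~|-rule on 1]
3. ~[](c | (b | a)), 0   [~|-rule on 1]
4. b, 0   [~->-rule on 2]
5. ~[]<>b, 0   [~->-rule on 2]
6. ~(c | (b | a)), 1   [~[]-rule on 3: fresh world 1, 0R1]
7. ~c, 1   [~|-rule on 6]
8. ~(b | a), 1   [~|-rule on 6]
9. ~b, 1   [~|-rule on 8]
10. ~a, 1   [~|-rule on 8]
11. ~<>b, 2   [~[]-rule on 5: fresh world 2, 0R2]
12. ~b, 2   [~<>-rule on 11 via 2R2]
Accessibility: 0R0, 0R1, 0R2, 1R1, 2R2
Complete open branch: countermodel on an S4-frame, so not valid in S4, nor in K, T (the same frame is also a K-frame and a T-frame).
S5-tableau for the negation ~((b -> []<>b) | [](c | (b | a))):
1. ~((b -> []<>b) | [](c | (b | a))), 0
2. ~(b -> []<>b), 0   [~|-rule on 1]
3. ~[](c | (b | a)), 0   [~|-rule on 1]
4. b, 0   [~->-rule on 2]
5. ~[]<>b, 0   [~->-rule on 2]
6. ~(c | (b | a)), 1   [~[]-rule on 3: fresh world 1, 0R1]
7. ~c, 1   [~|-rule on 6]
8. ~(b | a), 1   [~|-rule on 6]
9. ~b, 1   [~|-rule on 8]
10. ~a, 1   [~|-rule on 8]
11. ~<>b, 2   [~[]-rule on 5: fresh world 2, 0R2]
12. ~b, 0   [~<>-rule on 11 via 2R0]
Accessibility: 0R0, 0R1, 0R2, 1R0, 1R1, 1R2, 2R0, 2R1, 2R2
Branch closes: b and ~b both at 0.
Every branch closes (one shown): valid in S5.

S5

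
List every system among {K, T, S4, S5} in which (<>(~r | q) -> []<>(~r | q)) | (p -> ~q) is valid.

S5

S4-tableau for the negation ~((<>(~r | q) -> []<>(~r | q)) | (p -> ~q)):
1. ~((<>(~r | q) -> []<>(~r | q)) | (p -> ~q)), 0
2. ~(<>(~r | q) -> []<>(~r | q)), 0
3. ~(p -> ~q), 0
4. <>(~r | q), 0
5. ~[]<>(~r | q), 0
6. p, 0
7. q, 0
8. ~r | q, 1
9. q, 1
10. ~<>(~r | q), 2
11. ~(~r | q), 2
12. r, 2
13. ~q, 2
Accessibility: 0R0, 0R1, 0R2, 1R1, 2R2
Complete open branch: countermodel on an S4-frame, so not valid in S4, nor in K, T (the same frame is also a K-frame and a T-frame).
S5-tableau for the negation ~((<>(~r | q) -> []<>(~r | q)) | (p -> ~q)):
1. ~((<>(~r | q) -> []<>(~r | q)) | (p -> ~q)), 0
2. ~(<>(~r | q) -> []<>(~r | q)), 0
3. ~(p -> ~q), 0
4. <>(~r | q), 0
5. ~[]<>(~r | q), 0
6. p, 0
7. q, 0
8. ~r | q, 1
9. q, 1
10. ~<>(~r | q), 2
11. ~(~r | q), 0
12. r, 0
13. ~q, 0
Accessibility: 0R0, 0R1, 0R2, 1R0, 1R1, 1R2, 2R0, 2R1, 2R2
Branch closes: q and ~q both at 0.
Every branch closes (one shown): valid in S5.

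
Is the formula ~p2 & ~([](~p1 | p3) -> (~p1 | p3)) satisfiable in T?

No, unsatisfiable

1. ~p2 & ~([](~p1 | p3) -> (~p1 | p3)), w0
2. ~p2, w0
3. ~([](~p1 | p3) -> (~p1 | p3)), w0
4. [](~p1 | p3), w0
5. ~(~p1 | p3), w0
6. p1, w0
7. ~p3, w0
8. ~p1 | p3, w0
9. p3, w0
Accessibility: w0Rw0
Branch closes: p3 and ~p3 both at w0.
Every branch closes; the branch above is one of them.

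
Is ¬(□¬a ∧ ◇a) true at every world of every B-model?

Valid in B

Tableau for the negation □¬a ∧ ◇a:
1. □¬a ∧ ◇a, 0
2. □¬a, 0
3. ◇a, 0
4. ¬a, 0
5. a, 1
6. ¬a, 1
Accessibility: 0R0, 0R1, 1R0, 1R1
Branch closes: a and ¬a both at 1.
Every branch of the negation's tableau closes; the branch above is one of them.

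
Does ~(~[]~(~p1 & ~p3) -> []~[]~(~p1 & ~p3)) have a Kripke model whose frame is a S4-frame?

Yes, satisfiable

1. ~(~[]~(~p1 & ~p3) -> []~[]~(~p1 & ~p3)), 0
2. ~[]~(~p1 & ~p3), 0
3. ~[]~[]~(~p1 & ~p3), 0
4. ~p1 & ~p3, 1
5. ~p1, 1
6. ~p3, 1
7. []~(~p1 & ~p3), 2
8. ~(~p1 & ~p3), 2
9. p3, 2
Accessibility: 0R0, 0R1, 0R2, 1R1, 2R2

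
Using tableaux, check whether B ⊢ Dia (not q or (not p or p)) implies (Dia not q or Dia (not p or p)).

Tableau for the negation not (Dia (not q or (not p or p)) implies (Dia not q or Dia (not p or p))):
1. not (Dia (not q or (not p or p)) implies (Dia not q or Dia (not p or p))), w0
2. Dia (not q or (not p or p)), w0
3. not (Dia not q or Dia (not p or p)), w0
4. not Dia not q, w0
5. not Dia (not p or p), w0
6. q, w0
7. not (not p or p), w0
8. p, w0
9. not p, w0
Accessibility: w0Rw0
Branch closes: p and not p both at w0.
All branches of the negation close; one closing branch shown above.

Valid in B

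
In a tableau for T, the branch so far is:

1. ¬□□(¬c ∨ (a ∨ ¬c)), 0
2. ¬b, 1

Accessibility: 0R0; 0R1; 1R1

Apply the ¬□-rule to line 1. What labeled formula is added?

a fresh world 2 with 0R2, and ¬□(¬c ∨ (a ∨ ¬c)) at 2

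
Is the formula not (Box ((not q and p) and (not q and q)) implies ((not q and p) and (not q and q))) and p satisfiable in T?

1. not (Box ((not q and p) and (not q and q)) implies ((not q and p) and (not q and q))) and p, 0
2. not (Box ((not q and p) and (not q and q)) implies ((not q and p) and (not q and q))), 0
3. p, 0
4. Box ((not q and p) and (not q and q)), 0
5. not ((not q and p) and (not q and q)), 0
6. (not q and p) and (not q and q), 0
7. not q and p, 0
8. not q and q, 0
9. not q, 0
10. q, 0
Accessibility: 0R0
Branch closes: q and not q both at 0.
Every branch closes; the branch above is one of them.

Unsatisfiable (every branch closes)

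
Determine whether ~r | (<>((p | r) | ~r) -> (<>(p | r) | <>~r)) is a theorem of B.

Tableau for the negation ~(~r | (<>((p | r) | ~r) -> (<>(p | r) | <>~r))):
1. ~(~r | (<>((p | r) | ~r) -> (<>(p | r) | <>~r))), w0
2. r, w0   [~|-rule on 1]
3. ~(<>((p | r) | ~r) -> (<>(p | r) | <>~r)), w0   [~|-rule on 1]
4. <>((p | r) | ~r), w0   [~->-rule on 3]
5. ~(<>(p | r) | <>~r), w0   [~->-rule on 3]
6. ~<>(p | r), w0   [~|-rule on 5]
7. ~<>~r, w0   [~|-rule on 5]
8. ~(p | r), w0   [~<>-rule on 6 via w0Rw0]
9. ~p, w0   [~|-rule on 8]
10. ~r, w0   [~|-rule on 8]
Accessibility: w0Rw0
Branch closes: r and ~r both at w0.
All branches of the negation close; one closing branch shown above.

Valid in B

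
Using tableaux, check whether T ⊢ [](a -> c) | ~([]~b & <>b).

Tableau for the negation ~([](a -> c) | ~([]~b & <>b)):
1. ~([](a -> c) | ~([]~b & <>b)), u
2. ~[](a -> c), u
3. []~b & <>b, u
4. []~b, u
5. <>b, u
6. ~b, u
7. ~(a -> c), v
8. a, v
9. ~c, v
10. ~b, v
11. b, w
12. ~b, w
Accessibility: uRu, uRv, uRw, vRv, wRw
Branch closes: b and ~b both at w.
All branches of the negation close; one closing branch shown above.

Valid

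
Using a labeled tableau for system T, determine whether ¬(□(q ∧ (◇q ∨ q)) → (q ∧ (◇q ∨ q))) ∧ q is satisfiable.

Unsatisfiable

1. ¬(□(q ∧ (◇q ∨ q)) → (q ∧ (◇q ∨ q))) ∧ q, 0
2. ¬(□(q ∧ (◇q ∨ q)) → (q ∧ (◇q ∨ q))), 0
3. q, 0
4. □(q ∧ (◇q ∨ q)), 0
5. ¬(q ∧ (◇q ∨ q)), 0
6. q ∧ (◇q ∨ q), 0
7. ◇q ∨ q, 0
8. ¬(◇q ∨ q), 0
9. ¬◇q, 0
10. ¬q, 0
Accessibility: 0R0
Branch closes: q and ¬q both at 0.
Every branch closes; the branch above is one of them.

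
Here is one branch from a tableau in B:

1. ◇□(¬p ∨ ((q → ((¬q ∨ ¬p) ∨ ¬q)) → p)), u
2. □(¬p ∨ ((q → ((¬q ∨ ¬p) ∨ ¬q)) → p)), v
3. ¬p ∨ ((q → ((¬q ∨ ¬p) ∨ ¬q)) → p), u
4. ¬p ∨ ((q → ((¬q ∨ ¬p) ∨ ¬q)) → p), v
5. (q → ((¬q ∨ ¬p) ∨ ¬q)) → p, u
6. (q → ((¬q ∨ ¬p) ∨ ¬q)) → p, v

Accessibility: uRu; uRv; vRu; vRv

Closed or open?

No atom appears with both signs at the same world.

Open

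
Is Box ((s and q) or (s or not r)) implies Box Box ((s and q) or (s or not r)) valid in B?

Tableau for the negation not (Box ((s and q) or (s or not r)) implies Box Box ((s and q) or (s or not r))):
1. not (Box ((s and q) or (s or not r)) implies Box Box ((s and q) or (s or not r))), u
2. Box ((s and q) or (s or not r)), u   [neg-implies-rule on 1]
3. not Box Box ((s and q) or (s or not r)), u   [neg-implies-rule on 1]
4. (s and q) or (s or not r), u   [Box-rule on 2 via uRu]
5. s or not r, u   [or-rule on 4 (branches; this branch)]
6. not r, u   [or-rule on 5 (branches; this branch)]
7. not Box ((s and q) or (s or not r)), v   [neg-Box-rule on 3: fresh world v, uRv]
8. (s and q) or (s or not r), v   [Box-rule on 2 via uRv]
9. s or not r, v   [or-rule on 8 (branches; this branch)]
10. not r, v   [or-rule on 9 (branches; this branch)]
11. not ((s and q) or (s or not r)), w   [neg-Box-rule on 7: fresh world w, vRw]
12. not (s and q), w   [neg-or-rule on 11]
13. not (s or not r), w   [neg-or-rule on 11]
14. not s, w   [neg-or-rule on 13]
15. r, w   [neg-or-rule on 13]
16. not q, w   [neg-and-rule on 12 (branches; this branch)]
Accessibility: uRu, uRv, vRu, vRv, vRw, wRv, wRw
The negation has an open branch (countermodel exists).

No, not valid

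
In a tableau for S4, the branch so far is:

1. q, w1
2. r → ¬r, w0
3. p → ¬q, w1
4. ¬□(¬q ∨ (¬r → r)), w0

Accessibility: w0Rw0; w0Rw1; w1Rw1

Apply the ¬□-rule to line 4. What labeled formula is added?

a fresh world w2 with w0Rw2, and ¬(¬q ∨ (¬r → r)) at w2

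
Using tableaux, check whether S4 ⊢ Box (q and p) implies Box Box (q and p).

Tableau for the negation not (Box (q and p) implies Box Box (q and p)):
1. not (Box (q and p) implies Box Box (q and p)), u
2. Box (q and p), u
3. not Box Box (q and p), u
4. q and p, u
5. q, u
6. p, u
7. not Box (q and p), v
8. q and p, v
9. q, v
10. p, v
11. not (q and p), w
12. q and p, w
13. q, w
14. p, w
15. not p, w
Accessibility: uRu, uRv, uRw, vRv, vRw, wRw
Branch closes: p and not p both at w.
All branches of the negation close; one closing branch shown above.

Valid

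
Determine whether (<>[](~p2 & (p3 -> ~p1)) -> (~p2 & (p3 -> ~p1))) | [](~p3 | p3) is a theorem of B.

Tableau for the negation ~((<>[](~p2 & (p3 -> ~p1)) -> (~p2 & (p3 -> ~p1))) | [](~p3 | p3)):
1. ~((<>[](~p2 & (p3 -> ~p1)) -> (~p2 & (p3 -> ~p1))) | [](~p3 | p3)), u
2. ~(<>[](~p2 & (p3 -> ~p1)) -> (~p2 & (p3 -> ~p1))), u
3. ~[](~p3 | p3), u
4. <>[](~p2 & (p3 -> ~p1)), u
5. ~(~p2 & (p3 -> ~p1)), u
6. ~(p3 -> ~p1), u
7. p3, u
8. p1, u
9. ~(~p3 | p3), v
10. p3, v
11. ~p3, v
Accessibility: uRu, uRv, vRu, vRv
Branch closes: p3 and ~p3 both at v.
Every branch of the negation's tableau closes; the branch above is one of them.

Yes, valid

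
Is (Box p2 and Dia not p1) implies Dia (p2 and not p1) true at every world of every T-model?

Tableau for the negation not ((Box p2 and Dia not p1) implies Dia (p2 and not p1)):
1. not ((Box p2 and Dia not p1) implies Dia (p2 and not p1)), w0
2. Box p2 and Dia not p1, w0
3. not Dia (p2 and not p1), w0
4. Box p2, w0
5. Dia not p1, w0
6. not (p2 and not p1), w0
7. p2, w0
8. p1, w0
9. not p1, w1
10. not (p2 and not p1), w1
11. p2, w1
12. p1, w1
Accessibility: w0Rw0, w0Rw1, w1Rw1
Branch closes: p1 and not p1 both at w1.
All branches of the negation close; one closing branch shown above.

Valid in T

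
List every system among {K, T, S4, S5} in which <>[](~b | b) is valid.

K-tableau for the negation ~<>[](~b | b):
1. ~<>[](~b | b), w0
Complete open branch: countermodel on a K-frame, so not valid in K.
T-tableau for the negation ~<>[](~b | b):
1. ~<>[](~b | b), w0
2. ~[](~b | b), w0
3. ~(~b | b), w1
4. b, w1
5. ~b, w1
Accessibility: w0Rw0, w0Rw1, w1Rw1
Branch closes: b and ~b both at w1.
Every branch closes (one shown): valid in T, hence also in S4, S5 (every theorem of T is a theorem of S4 and S5).

T, S4, S5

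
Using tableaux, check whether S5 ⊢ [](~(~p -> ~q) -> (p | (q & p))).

Tableau for the negation ~[](~(~p -> ~q) -> (p | (q & p))):
1. ~[](~(~p -> ~q) -> (p | (q & p))), u
2. ~(~(~p -> ~q) -> (p | (q & p))), v
3. ~(~p -> ~q), v
4. ~(p | (q & p)), v
5. ~p, v
6. q, v
7. ~(q & p), v
Accessibility: uRu, uRv, vRu, vRv
The negation has an open branch (countermodel exists).

No, not valid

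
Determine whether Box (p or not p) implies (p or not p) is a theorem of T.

Tableau for the negation not (Box (p or not p) implies (p or not p)):
1. not (Box (p or not p) implies (p or not p)), u
2. Box (p or not p), u
3. not (p or not p), u
4. not p, u
5. p, u
Accessibility: uRu
Branch closes: p and not p both at u.
Every branch of the negation's tableau closes; the branch above is one of them.

Valid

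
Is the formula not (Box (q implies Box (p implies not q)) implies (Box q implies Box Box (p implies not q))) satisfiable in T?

1. not (Box (q implies Box (p implies not q)) implies (Box q implies Box Box (p implies not q))), 0
2. Box (q implies Box (p implies not q)), 0
3. not (Box q implies Box Box (p implies not q)), 0
4. Box q, 0
5. not Box Box (p implies not q), 0
6. q implies Box (p implies not q), 0
7. q, 0
8. Box (p implies not q), 0
9. p implies not q, 0
10. not p, 0
11. not Box (p implies not q), 1
12. q implies Box (p implies not q), 1
13. q, 1
14. p implies not q, 1
15. Box (p implies not q), 1
16. not p, 1
17. not (p implies not q), 2
18. p, 2
19. q, 2
20. p implies not q, 2
21. not q, 2
Accessibility: 0R0, 0R1, 1R1, 1R2, 2R2
Branch closes: q and not q both at 2.
All branches of the tableau close; one closing branch shown above.

No, unsatisfiable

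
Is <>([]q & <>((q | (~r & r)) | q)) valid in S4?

Invalid (countermodel exists)

Tableau for the negation ~<>([]q & <>((q | (~r & r)) | q)):
1. ~<>([]q & <>((q | (~r & r)) | q)), 0
2. ~([]q & <>((q | (~r & r)) | q)), 0   [~<>-rule on 1 via 0R0]
3. ~<>((q | (~r & r)) | q), 0   [~&-rule on 2 (branches; this branch)]
4. ~((q | (~r & r)) | q), 0   [~<>-rule on 3 via 0R0]
5. ~(q | (~r & r)), 0   [~|-rule on 4]
6. ~q, 0   [~|-rule on 4]
7. ~(~r & r), 0   [~|-rule on 5]
8. ~r, 0   [~&-rule on 7 (branches; this branch)]
Accessibility: 0R0
The negation has an open branch (countermodel exists).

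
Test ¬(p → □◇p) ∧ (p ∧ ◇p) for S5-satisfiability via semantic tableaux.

Unsatisfiable

1. ¬(p → □◇p) ∧ (p ∧ ◇p), w0
2. ¬(p → □◇p), w0
3. p ∧ ◇p, w0
4. p, w0
5. ¬□◇p, w0
6. ◇p, w0
7. ¬◇p, w1
8. ¬p, w0
Accessibility: w0Rw0, w0Rw1, w1Rw0, w1Rw1
Branch closes: p and ¬p both at w0.
(One branch shown.) All branches close.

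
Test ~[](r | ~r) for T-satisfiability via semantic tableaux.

1. ~[](r | ~r), u
2. ~(r | ~r), v   [~[]-rule on 1: fresh world v, uRv]
3. ~r, v   [~|-rule on 2]
4. r, v   [~|-rule on 2]
Accessibility: uRu, uRv, vRv
Branch closes: r and ~r both at v.
(One branch shown.) All branches close.

Unsatisfiable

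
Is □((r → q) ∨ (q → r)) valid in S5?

Valid

Tableau for the negation ¬□((r → q) ∨ (q → r)):
1. ¬□((r → q) ∨ (q → r)), 0
2. ¬((r → q) ∨ (q → r)), 1
3. ¬(r → q), 1
4. ¬(q → r), 1
5. r, 1
6. ¬q, 1
7. q, 1
8. ¬r, 1
Accessibility: 0R0, 0R1, 1R0, 1R1
Branch closes: q and ¬q both at 1.
All branches of the negation close; one closing branch shown above.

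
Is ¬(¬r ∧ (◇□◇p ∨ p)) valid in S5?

No, not valid

Tableau for the negation ¬r ∧ (◇□◇p ∨ p):
1. ¬r ∧ (◇□◇p ∨ p), u
2. ¬r, u
3. ◇□◇p ∨ p, u
4. p, u
Accessibility: uRu
The negation has an open branch (countermodel exists).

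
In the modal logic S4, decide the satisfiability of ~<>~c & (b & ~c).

No, unsatisfiable

1. ~<>~c & (b & ~c), w0
2. ~<>~c, w0
3. b & ~c, w0
4. b, w0
5. ~c, w0
6. c, w0
Accessibility: w0Rw0
Branch closes: c and ~c both at w0.
All branches of the tableau close; one closing branch shown above.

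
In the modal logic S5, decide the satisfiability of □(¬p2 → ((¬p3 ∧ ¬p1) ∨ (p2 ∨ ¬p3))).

Yes, satisfiable

1. □(¬p2 → ((¬p3 ∧ ¬p1) ∨ (p2 ∨ ¬p3))), u
2. ¬p2 → ((¬p3 ∧ ¬p1) ∨ (p2 ∨ ¬p3)), u
3. (¬p3 ∧ ¬p1) ∨ (p2 ∨ ¬p3), u
4. p2 ∨ ¬p3, u
5. ¬p3, u
Accessibility: uRu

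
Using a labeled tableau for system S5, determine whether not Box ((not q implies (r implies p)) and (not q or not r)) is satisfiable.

1. not Box ((not q implies (r implies p)) and (not q or not r)), 0
2. not ((not q implies (r implies p)) and (not q or not r)), 1   [neg-Box-rule on 1: fresh world 1, 0R1]
3. not (not q or not r), 1   [neg-and-rule on 2 (branches; this branch)]
4. q, 1   [neg-or-rule on 3]
5. r, 1   [neg-or-rule on 3]
Accessibility: 0R0, 0R1, 1R0, 1R1

Satisfiable (open branch found)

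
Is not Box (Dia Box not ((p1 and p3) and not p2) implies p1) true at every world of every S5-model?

No, not valid

Tableau for the negation Box (Dia Box not ((p1 and p3) and not p2) implies p1):
1. Box (Dia Box not ((p1 and p3) and not p2) implies p1), w0
2. Dia Box not ((p1 and p3) and not p2) implies p1, w0
3. p1, w0
Accessibility: w0Rw0
The negation has an open branch (countermodel exists).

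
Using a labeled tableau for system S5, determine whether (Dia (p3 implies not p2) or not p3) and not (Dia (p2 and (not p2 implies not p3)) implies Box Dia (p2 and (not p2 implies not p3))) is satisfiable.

No, unsatisfiable

1. (Dia (p3 implies not p2) or not p3) and not (Dia (p2 and (not p2 implies not p3)) implies Box Dia (p2 and (not p2 implies not p3))), 0
2. Dia (p3 implies not p2) or not p3, 0   [and-rule on 1]
3. not (Dia (p2 and (not p2 implies not p3)) implies Box Dia (p2 and (not p2 implies not p3))), 0   [and-rule on 1]
4. Dia (p2 and (not p2 implies not p3)), 0   [neg-implies-rule on 3]
5. not Box Dia (p2 and (not p2 implies not p3)), 0   [neg-implies-rule on 3]
6. Dia (p3 implies not p2), 0   [or-rule on 2 (branches; this branch)]
7. p2 and (not p2 implies not p3), 1   [Dia-rule on 4: fresh world 1, 0R1]
8. p2, 1   [and-rule on 7]
9. not p2 implies not p3, 1   [and-rule on 7]
10. not p3, 1   [implies-rule on 9 (branches; this branch)]
11. not Dia (p2 and (not p2 implies not p3)), 2   [neg-Box-rule on 5: fresh world 2, 0R2]
12. not (p2 and (not p2 implies not p3)), 0   [neg-Dia-rule on 11 via 2R0]
13. not (p2 and (not p2 implies not p3)), 1   [neg-Dia-rule on 11 via 2R1]
14. not (p2 and (not p2 implies not p3)), 2   [neg-Dia-rule on 11 via 2R2]
15. not (not p2 implies not p3), 0   [neg-and-rule on 12 (branches; this branch)]
16. not p2, 0   [neg-implies-rule on 15]
17. p3, 0   [neg-implies-rule on 15]
18. not (not p2 implies not p3), 1   [neg-and-rule on 13 (branches; this branch)]
19. not p2, 1   [neg-implies-rule on 18]
20. p3, 1   [neg-implies-rule on 18]
Accessibility: 0R0, 0R1, 0R2, 1R0, 1R1, 1R2, 2R0, 2R1, 2R2
Branch closes: p2 and not p2 both at 1.
(One branch shown.) All branches close.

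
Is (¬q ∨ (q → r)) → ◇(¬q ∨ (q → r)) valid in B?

Valid in B

Tableau for the negation ¬((¬q ∨ (q → r)) → ◇(¬q ∨ (q → r))):
1. ¬((¬q ∨ (q → r)) → ◇(¬q ∨ (q → r))), u
2. ¬q ∨ (q → r), u
3. ¬◇(¬q ∨ (q → r)), u
4. ¬(¬q ∨ (q → r)), u
5. q, u
6. ¬(q → r), u
7. ¬r, u
8. q → r, u
9. r, u
Accessibility: uRu
Branch closes: r and ¬r both at u.
All branches of the negation close; one closing branch shown above.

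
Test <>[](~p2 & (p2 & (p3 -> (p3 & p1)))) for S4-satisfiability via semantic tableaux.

1. <>[](~p2 & (p2 & (p3 -> (p3 & p1)))), 0
2. [](~p2 & (p2 & (p3 -> (p3 & p1)))), 1
3. ~p2 & (p2 & (p3 -> (p3 & p1))), 1
4. ~p2, 1
5. p2 & (p3 -> (p3 & p1)), 1
6. p2, 1
7. p3 -> (p3 & p1), 1
Accessibility: 0R0, 0R1, 1R1
Branch closes: p2 and ~p2 both at 1.
Every branch closes; the branch above is one of them.

Unsatisfiable (every branch closes)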